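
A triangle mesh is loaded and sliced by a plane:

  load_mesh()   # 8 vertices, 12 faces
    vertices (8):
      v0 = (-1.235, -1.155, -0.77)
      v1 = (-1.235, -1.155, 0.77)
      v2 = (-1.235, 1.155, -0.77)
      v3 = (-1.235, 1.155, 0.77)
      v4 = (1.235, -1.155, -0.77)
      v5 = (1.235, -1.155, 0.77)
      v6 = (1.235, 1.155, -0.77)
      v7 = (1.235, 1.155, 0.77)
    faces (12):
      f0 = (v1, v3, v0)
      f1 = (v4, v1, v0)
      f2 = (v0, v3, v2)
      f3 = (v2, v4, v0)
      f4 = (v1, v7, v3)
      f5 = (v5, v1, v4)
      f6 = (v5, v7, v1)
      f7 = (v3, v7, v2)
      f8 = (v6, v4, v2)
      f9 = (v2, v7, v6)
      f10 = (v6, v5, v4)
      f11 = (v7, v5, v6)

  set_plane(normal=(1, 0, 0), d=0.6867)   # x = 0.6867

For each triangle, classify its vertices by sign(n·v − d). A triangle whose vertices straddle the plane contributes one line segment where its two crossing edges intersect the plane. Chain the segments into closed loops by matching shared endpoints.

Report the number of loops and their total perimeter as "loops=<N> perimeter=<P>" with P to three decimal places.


Straddling triangles (8 of 12):
  (v4,v1,v0) [+--] → (0.6867, -1.155, -0.428145)–(0.6867, -1.155, -0.77)  len=0.3419
  (v2,v4,v0) [-+-] → (0.6867, -0.642217, -0.77)–(0.6867, -1.155, -0.77)  len=0.5128
  (v1,v7,v3) [-+-] → (0.6867, 0.642217, 0.77)–(0.6867, 1.155, 0.77)  len=0.5128
  (v5,v1,v4) [+-+] → (0.6867, -1.155, 0.77)–(0.6867, -1.155, -0.428145)  len=1.1981
  (v5,v7,v1) [++-] → (0.6867, 0.642217, 0.77)–(0.6867, -1.155, 0.77)  len=1.7972
  (v3,v7,v2) [-+-] → (0.6867, 1.155, 0.77)–(0.6867, 1.155, 0.428145)  len=0.3419
  (v6,v4,v2) [++-] → (0.6867, -0.642217, -0.77)–(0.6867, 1.155, -0.77)  len=1.7972
  (v2,v7,v6) [-++] → (0.6867, 1.155, 0.428145)–(0.6867, 1.155, -0.77)  len=1.1981

Chained into 1 loop(s):
  loop 1: 8 segments, perimeter = 7.7000
Total perimeter = 7.700

loops=1 perimeter=7.700


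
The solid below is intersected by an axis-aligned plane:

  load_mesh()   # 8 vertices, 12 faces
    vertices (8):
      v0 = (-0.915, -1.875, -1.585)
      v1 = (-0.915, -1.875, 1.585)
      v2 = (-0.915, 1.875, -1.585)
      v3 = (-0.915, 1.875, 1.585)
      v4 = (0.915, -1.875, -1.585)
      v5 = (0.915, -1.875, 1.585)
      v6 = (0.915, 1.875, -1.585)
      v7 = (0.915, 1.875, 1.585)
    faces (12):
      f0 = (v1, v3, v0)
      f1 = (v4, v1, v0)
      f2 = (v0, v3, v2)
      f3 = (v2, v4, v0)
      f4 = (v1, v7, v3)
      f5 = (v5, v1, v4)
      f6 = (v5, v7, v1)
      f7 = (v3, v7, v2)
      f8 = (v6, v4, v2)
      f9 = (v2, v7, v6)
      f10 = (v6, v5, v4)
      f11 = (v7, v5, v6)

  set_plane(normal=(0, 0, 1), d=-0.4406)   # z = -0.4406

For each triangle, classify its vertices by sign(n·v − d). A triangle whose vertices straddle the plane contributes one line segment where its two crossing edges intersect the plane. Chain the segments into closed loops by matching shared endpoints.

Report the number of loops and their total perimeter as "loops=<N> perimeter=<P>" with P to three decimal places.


loops=1 perimeter=11.160

Straddling triangles (8 of 12):
  (v1,v3,v0) [++-] → (-0.915, -0.521215, -0.4406)–(-0.915, -1.875, -0.4406)  len=1.3538
  (v4,v1,v0) [-+-] → (0.254353, -1.875, -0.4406)–(-0.915, -1.875, -0.4406)  len=1.1694
  (v0,v3,v2) [-+-] → (-0.915, -0.521215, -0.4406)–(-0.915, 1.875, -0.4406)  len=2.3962
  (v5,v1,v4) [++-] → (0.254353, -1.875, -0.4406)–(0.915, -1.875, -0.4406)  len=0.6606
  (v3,v7,v2) [++-] → (-0.254353, 1.875, -0.4406)–(-0.915, 1.875, -0.4406)  len=0.6606
  (v2,v7,v6) [-+-] → (-0.254353, 1.875, -0.4406)–(0.915, 1.875, -0.4406)  len=1.1694
  (v6,v5,v4) [-+-] → (0.915, 0.521215, -0.4406)–(0.915, -1.875, -0.4406)  len=2.3962
  (v7,v5,v6) [++-] → (0.915, 0.521215, -0.4406)–(0.915, 1.875, -0.4406)  len=1.3538

Chained into 1 loop(s):
  loop 1: 8 segments, perimeter = 11.1600
Total perimeter = 11.160


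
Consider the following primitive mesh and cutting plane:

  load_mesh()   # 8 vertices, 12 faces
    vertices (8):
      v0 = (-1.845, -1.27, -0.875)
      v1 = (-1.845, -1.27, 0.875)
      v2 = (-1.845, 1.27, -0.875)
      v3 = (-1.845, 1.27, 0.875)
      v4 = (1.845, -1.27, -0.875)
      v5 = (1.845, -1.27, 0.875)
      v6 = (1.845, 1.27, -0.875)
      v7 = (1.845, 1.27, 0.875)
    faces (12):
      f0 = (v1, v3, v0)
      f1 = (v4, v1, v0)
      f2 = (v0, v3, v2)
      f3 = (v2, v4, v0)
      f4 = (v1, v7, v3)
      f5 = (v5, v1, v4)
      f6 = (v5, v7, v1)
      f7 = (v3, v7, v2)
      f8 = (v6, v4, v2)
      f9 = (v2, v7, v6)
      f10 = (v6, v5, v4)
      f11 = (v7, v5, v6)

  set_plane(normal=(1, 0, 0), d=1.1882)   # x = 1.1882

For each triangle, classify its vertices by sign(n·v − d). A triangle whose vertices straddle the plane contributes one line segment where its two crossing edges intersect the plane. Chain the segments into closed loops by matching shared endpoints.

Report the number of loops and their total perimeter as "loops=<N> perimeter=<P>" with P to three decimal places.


Straddling triangles (8 of 12):
  (v4,v1,v0) [+--] → (1.1882, -1.27, -0.563509)–(1.1882, -1.27, -0.875)  len=0.3115
  (v2,v4,v0) [-+-] → (1.1882, -0.817894, -0.875)–(1.1882, -1.27, -0.875)  len=0.4521
  (v1,v7,v3) [-+-] → (1.1882, 0.817894, 0.875)–(1.1882, 1.27, 0.875)  len=0.4521
  (v5,v1,v4) [+-+] → (1.1882, -1.27, 0.875)–(1.1882, -1.27, -0.563509)  len=1.4385
  (v5,v7,v1) [++-] → (1.1882, 0.817894, 0.875)–(1.1882, -1.27, 0.875)  len=2.0879
  (v3,v7,v2) [-+-] → (1.1882, 1.27, 0.875)–(1.1882, 1.27, 0.563509)  len=0.3115
  (v6,v4,v2) [++-] → (1.1882, -0.817894, -0.875)–(1.1882, 1.27, -0.875)  len=2.0879
  (v2,v7,v6) [-++] → (1.1882, 1.27, 0.563509)–(1.1882, 1.27, -0.875)  len=1.4385

Chained into 1 loop(s):
  loop 1: 8 segments, perimeter = 8.5800
Total perimeter = 8.580

loops=1 perimeter=8.580


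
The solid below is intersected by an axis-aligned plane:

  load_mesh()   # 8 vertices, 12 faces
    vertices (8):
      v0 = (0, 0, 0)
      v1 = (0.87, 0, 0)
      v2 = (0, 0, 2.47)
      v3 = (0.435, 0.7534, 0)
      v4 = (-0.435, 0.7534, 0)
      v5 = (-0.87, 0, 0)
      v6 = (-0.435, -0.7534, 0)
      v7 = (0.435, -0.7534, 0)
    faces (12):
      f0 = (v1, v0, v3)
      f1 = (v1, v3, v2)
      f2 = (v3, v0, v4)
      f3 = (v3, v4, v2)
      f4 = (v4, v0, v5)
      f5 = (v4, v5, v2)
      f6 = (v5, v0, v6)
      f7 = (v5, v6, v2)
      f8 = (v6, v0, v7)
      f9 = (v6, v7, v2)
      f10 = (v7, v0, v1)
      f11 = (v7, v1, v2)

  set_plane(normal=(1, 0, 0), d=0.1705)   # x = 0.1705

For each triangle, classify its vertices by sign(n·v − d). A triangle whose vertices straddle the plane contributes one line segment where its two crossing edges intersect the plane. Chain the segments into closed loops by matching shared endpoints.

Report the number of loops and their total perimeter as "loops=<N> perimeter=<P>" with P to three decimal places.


loops=1 perimeter=5.781

Straddling triangles (8 of 12):
  (v1,v0,v3) [+-+] → (0.1705, 0, 0)–(0.1705, 0.295298, 0)  len=0.2953
  (v1,v3,v2) [++-] → (0.1705, 0.295298, 1.50187)–(0.1705, 0, 1.98594)  len=0.5670
  (v3,v0,v4) [+--] → (0.1705, 0.295298, 0)–(0.1705, 0.7534, 0)  len=0.4581
  (v3,v4,v2) [+--] → (0.1705, 0.7534, 0)–(0.1705, 0.295298, 1.50187)  len=1.5702
  (v6,v0,v7) [--+] → (0.1705, -0.295298, 0)–(0.1705, -0.7534, 0)  len=0.4581
  (v6,v7,v2) [-+-] → (0.1705, -0.7534, 0)–(0.1705, -0.295298, 1.50187)  len=1.5702
  (v7,v0,v1) [+-+] → (0.1705, -0.295298, 0)–(0.1705, 0, 0)  len=0.2953
  (v7,v1,v2) [++-] → (0.1705, 0, 1.98594)–(0.1705, -0.295298, 1.50187)  len=0.5670

Chained into 1 loop(s):
  loop 1: 8 segments, perimeter = 5.7812
Total perimeter = 5.781


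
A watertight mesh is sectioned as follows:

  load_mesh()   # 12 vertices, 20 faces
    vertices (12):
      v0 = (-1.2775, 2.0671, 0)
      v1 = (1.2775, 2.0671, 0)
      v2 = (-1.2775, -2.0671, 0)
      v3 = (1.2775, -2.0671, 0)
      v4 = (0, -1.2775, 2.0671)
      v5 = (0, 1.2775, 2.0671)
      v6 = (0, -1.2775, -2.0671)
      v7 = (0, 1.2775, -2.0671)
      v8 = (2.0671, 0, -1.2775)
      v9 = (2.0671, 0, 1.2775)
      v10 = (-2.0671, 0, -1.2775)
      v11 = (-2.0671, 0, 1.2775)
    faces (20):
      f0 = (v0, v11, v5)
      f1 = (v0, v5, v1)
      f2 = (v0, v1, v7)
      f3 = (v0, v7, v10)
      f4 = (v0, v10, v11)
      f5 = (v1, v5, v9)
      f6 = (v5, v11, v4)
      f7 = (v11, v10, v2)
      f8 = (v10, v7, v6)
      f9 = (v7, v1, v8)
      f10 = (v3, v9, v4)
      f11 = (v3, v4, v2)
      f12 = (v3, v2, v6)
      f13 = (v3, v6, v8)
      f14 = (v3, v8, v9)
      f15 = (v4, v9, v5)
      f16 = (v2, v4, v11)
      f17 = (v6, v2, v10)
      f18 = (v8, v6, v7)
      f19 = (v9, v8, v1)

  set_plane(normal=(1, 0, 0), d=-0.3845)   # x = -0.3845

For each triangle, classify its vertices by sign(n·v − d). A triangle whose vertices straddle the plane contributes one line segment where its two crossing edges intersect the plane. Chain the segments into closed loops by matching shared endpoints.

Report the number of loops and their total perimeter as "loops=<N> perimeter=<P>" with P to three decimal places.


Straddling triangles (10 of 20):
  (v0,v11,v5) [--+] → (-0.3845, 1.03987, 1.92023)–(-0.3845, 1.51515, 1.44495)  len=0.6721
  (v0,v5,v1) [-++] → (-0.3845, 1.51515, 1.44495)–(-0.3845, 2.0671, 0)  len=1.5468
  (v0,v1,v7) [-++] → (-0.3845, 2.0671, 0)–(-0.3845, 1.51515, -1.44495)  len=1.5468
  (v0,v7,v10) [-+-] → (-0.3845, 1.51515, -1.44495)–(-0.3845, 1.03987, -1.92023)  len=0.6721
  (v5,v11,v4) [+-+] → (-0.3845, 1.03987, 1.92023)–(-0.3845, -1.03987, 1.92023)  len=2.0797
  (v10,v7,v6) [-++] → (-0.3845, 1.03987, -1.92023)–(-0.3845, -1.03987, -1.92023)  len=2.0797
  (v3,v4,v2) [++-] → (-0.3845, -1.51515, 1.44495)–(-0.3845, -2.0671, 0)  len=1.5468
  (v3,v2,v6) [+-+] → (-0.3845, -2.0671, 0)–(-0.3845, -1.51515, -1.44495)  len=1.5468
  (v2,v4,v11) [-+-] → (-0.3845, -1.51515, 1.44495)–(-0.3845, -1.03987, 1.92023)  len=0.6721
  (v6,v2,v10) [+--] → (-0.3845, -1.51515, -1.44495)–(-0.3845, -1.03987, -1.92023)  len=0.6721

Chained into 1 loop(s):
  loop 1: 10 segments, perimeter = 13.0352
Total perimeter = 13.035

loops=1 perimeter=13.035


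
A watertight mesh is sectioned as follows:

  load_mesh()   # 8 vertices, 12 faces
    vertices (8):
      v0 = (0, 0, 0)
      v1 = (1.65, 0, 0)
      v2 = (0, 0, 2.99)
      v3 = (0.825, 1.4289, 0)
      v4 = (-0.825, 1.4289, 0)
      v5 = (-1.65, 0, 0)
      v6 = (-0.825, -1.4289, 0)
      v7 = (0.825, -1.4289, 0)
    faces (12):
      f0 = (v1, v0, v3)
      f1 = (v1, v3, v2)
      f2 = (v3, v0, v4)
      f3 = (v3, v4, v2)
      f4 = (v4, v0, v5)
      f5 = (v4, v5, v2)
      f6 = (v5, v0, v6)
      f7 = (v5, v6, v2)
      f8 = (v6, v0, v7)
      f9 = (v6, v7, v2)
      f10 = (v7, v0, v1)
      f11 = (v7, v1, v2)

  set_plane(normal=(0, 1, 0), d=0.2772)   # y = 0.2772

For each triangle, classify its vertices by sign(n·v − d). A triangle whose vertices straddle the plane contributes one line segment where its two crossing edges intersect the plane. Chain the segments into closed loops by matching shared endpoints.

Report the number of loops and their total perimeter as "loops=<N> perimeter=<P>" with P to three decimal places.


loops=1 perimeter=8.805

Straddling triangles (6 of 12):
  (v1,v0,v3) [--+] → (0.160046, 0.2772, 0)–(1.48995, 0.2772, 0)  len=1.3299
  (v1,v3,v2) [-+-] → (1.48995, 0.2772, 0)–(0.160046, 0.2772, 2.40995)  len=2.7526
  (v3,v0,v4) [+-+] → (0.160046, 0.2772, 0)–(-0.160046, 0.2772, 0)  len=0.3201
  (v3,v4,v2) [++-] → (-0.160046, 0.2772, 2.40995)–(0.160046, 0.2772, 2.40995)  len=0.3201
  (v4,v0,v5) [+--] → (-0.160046, 0.2772, 0)–(-1.48995, 0.2772, 0)  len=1.3299
  (v4,v5,v2) [+--] → (-1.48995, 0.2772, 0)–(-0.160046, 0.2772, 2.40995)  len=2.7526

Chained into 1 loop(s):
  loop 1: 6 segments, perimeter = 8.8051
Total perimeter = 8.805


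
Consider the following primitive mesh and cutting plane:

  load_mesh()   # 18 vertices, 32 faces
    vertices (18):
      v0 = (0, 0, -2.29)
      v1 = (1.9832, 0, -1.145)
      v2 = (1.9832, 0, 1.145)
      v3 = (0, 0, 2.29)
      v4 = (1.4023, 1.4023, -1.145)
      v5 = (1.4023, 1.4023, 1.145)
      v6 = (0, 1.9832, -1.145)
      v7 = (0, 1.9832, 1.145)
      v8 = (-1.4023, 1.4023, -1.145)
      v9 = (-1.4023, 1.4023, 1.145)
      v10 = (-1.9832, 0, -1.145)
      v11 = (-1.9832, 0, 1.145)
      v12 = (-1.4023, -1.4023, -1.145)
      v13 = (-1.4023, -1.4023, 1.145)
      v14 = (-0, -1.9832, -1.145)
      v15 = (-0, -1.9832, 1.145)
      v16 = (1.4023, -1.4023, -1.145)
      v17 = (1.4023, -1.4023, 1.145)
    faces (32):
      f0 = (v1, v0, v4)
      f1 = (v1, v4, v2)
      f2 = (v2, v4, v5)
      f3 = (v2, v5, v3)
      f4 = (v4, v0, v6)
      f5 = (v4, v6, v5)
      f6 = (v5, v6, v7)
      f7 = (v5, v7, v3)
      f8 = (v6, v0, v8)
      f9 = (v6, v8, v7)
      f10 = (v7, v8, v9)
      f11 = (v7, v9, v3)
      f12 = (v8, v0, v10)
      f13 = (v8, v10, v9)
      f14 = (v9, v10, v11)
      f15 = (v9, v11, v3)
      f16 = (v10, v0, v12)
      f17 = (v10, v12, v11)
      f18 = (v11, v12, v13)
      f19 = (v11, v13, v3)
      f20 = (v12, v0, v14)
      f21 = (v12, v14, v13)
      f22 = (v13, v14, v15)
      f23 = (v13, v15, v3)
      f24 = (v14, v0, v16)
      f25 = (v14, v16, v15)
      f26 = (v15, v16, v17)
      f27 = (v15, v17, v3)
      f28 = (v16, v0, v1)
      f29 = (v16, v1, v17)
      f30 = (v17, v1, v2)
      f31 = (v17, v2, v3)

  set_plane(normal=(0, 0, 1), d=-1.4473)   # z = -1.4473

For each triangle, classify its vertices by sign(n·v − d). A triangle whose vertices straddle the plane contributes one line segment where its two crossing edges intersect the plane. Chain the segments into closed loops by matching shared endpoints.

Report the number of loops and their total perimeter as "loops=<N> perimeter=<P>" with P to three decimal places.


Straddling triangles (8 of 32):
  (v1,v0,v4) [+-+] → (1.4596, 0, -1.4473)–(1.03207, 1.03207, -1.4473)  len=1.1171
  (v4,v0,v6) [+-+] → (1.03207, 1.03207, -1.4473)–(0, 1.4596, -1.4473)  len=1.1171
  (v6,v0,v8) [+-+] → (0, 1.4596, -1.4473)–(-1.03207, 1.03207, -1.4473)  len=1.1171
  (v8,v0,v10) [+-+] → (-1.03207, 1.03207, -1.4473)–(-1.4596, 0, -1.4473)  len=1.1171
  (v10,v0,v12) [+-+] → (-1.4596, 0, -1.4473)–(-1.03207, -1.03207, -1.4473)  len=1.1171
  (v12,v0,v14) [+-+] → (-1.03207, -1.03207, -1.4473)–(0, -1.4596, -1.4473)  len=1.1171
  (v14,v0,v16) [+-+] → (0, -1.4596, -1.4473)–(1.03207, -1.03207, -1.4473)  len=1.1171
  (v16,v0,v1) [+-+] → (1.03207, -1.03207, -1.4473)–(1.4596, 0, -1.4473)  len=1.1171

Chained into 1 loop(s):
  loop 1: 8 segments, perimeter = 8.9369
Total perimeter = 8.937

loops=1 perimeter=8.937


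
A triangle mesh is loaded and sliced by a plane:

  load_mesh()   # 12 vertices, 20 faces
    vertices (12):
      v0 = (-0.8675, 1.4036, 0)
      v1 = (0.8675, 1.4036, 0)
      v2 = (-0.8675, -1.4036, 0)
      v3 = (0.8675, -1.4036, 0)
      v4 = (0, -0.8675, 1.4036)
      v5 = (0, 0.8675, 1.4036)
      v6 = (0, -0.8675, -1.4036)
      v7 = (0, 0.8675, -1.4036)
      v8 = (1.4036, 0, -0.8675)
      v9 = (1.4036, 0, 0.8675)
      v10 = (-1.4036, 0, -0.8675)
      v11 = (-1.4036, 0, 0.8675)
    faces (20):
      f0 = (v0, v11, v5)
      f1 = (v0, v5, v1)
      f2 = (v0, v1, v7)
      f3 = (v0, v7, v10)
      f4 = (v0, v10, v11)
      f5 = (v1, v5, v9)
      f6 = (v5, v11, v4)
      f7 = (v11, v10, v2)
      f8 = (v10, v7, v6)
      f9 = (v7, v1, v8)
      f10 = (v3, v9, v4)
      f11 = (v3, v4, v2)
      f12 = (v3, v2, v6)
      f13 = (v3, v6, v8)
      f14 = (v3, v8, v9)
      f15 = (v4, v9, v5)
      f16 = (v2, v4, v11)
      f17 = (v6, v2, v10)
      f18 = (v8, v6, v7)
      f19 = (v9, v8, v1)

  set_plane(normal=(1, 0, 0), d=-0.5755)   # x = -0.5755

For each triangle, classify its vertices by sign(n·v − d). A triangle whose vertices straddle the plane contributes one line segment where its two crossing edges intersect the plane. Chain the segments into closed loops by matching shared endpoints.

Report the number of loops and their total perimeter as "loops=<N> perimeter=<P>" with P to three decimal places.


Straddling triangles (10 of 20):
  (v0,v11,v5) [--+] → (-0.5755, 0.51181, 1.18379)–(-0.5755, 1.22315, 0.472451)  len=1.0060
  (v0,v5,v1) [-++] → (-0.5755, 1.22315, 0.472451)–(-0.5755, 1.4036, 0)  len=0.5057
  (v0,v1,v7) [-++] → (-0.5755, 1.4036, 0)–(-0.5755, 1.22315, -0.472451)  len=0.5057
  (v0,v7,v10) [-+-] → (-0.5755, 1.22315, -0.472451)–(-0.5755, 0.51181, -1.18379)  len=1.0060
  (v5,v11,v4) [+-+] → (-0.5755, 0.51181, 1.18379)–(-0.5755, -0.51181, 1.18379)  len=1.0236
  (v10,v7,v6) [-++] → (-0.5755, 0.51181, -1.18379)–(-0.5755, -0.51181, -1.18379)  len=1.0236
  (v3,v4,v2) [++-] → (-0.5755, -1.22315, 0.472451)–(-0.5755, -1.4036, 0)  len=0.5057
  (v3,v2,v6) [+-+] → (-0.5755, -1.4036, 0)–(-0.5755, -1.22315, -0.472451)  len=0.5057
  (v2,v4,v11) [-+-] → (-0.5755, -1.22315, 0.472451)–(-0.5755, -0.51181, 1.18379)  len=1.0060
  (v6,v2,v10) [+--] → (-0.5755, -1.22315, -0.472451)–(-0.5755, -0.51181, -1.18379)  len=1.0060

Chained into 1 loop(s):
  loop 1: 10 segments, perimeter = 8.0941
Total perimeter = 8.094

loops=1 perimeter=8.094


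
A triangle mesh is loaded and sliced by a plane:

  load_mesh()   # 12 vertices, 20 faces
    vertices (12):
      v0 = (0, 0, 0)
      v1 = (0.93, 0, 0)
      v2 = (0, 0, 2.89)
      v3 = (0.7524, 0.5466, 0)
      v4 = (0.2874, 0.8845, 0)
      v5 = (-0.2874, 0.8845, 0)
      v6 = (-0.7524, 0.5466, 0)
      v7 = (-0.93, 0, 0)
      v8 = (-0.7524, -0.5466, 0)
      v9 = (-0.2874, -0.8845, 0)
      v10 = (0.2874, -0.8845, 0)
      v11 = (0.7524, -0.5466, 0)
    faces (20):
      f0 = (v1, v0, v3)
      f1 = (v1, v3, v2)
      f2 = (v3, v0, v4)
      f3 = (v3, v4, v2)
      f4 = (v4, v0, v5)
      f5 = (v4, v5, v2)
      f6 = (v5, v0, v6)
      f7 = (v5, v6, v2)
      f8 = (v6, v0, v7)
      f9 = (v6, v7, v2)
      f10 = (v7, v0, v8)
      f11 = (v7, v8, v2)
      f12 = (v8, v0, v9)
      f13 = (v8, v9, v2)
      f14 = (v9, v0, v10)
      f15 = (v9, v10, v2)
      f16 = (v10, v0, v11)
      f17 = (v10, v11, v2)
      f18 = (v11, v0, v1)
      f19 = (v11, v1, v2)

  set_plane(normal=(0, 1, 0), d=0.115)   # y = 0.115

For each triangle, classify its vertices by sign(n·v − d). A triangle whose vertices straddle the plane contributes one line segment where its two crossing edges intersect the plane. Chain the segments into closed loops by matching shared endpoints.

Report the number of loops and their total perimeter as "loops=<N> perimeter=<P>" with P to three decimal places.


loops=1 perimeter=7.178

Straddling triangles (10 of 20):
  (v1,v0,v3) [--+] → (0.158299, 0.115, 0)–(0.892634, 0.115, 0)  len=0.7343
  (v1,v3,v2) [-+-] → (0.892634, 0.115, 0)–(0.158299, 0.115, 2.28197)  len=2.3972
  (v3,v0,v4) [+-+] → (0.158299, 0.115, 0)–(0.0373669, 0.115, 0)  len=0.1209
  (v3,v4,v2) [++-] → (0.0373669, 0.115, 2.51425)–(0.158299, 0.115, 2.28197)  len=0.2619
  (v4,v0,v5) [+-+] → (0.0373669, 0.115, 0)–(-0.0373669, 0.115, 0)  len=0.0747
  (v4,v5,v2) [++-] → (-0.0373669, 0.115, 2.51425)–(0.0373669, 0.115, 2.51425)  len=0.0747
  (v5,v0,v6) [+-+] → (-0.0373669, 0.115, 0)–(-0.158299, 0.115, 0)  len=0.1209
  (v5,v6,v2) [++-] → (-0.158299, 0.115, 2.28197)–(-0.0373669, 0.115, 2.51425)  len=0.2619
  (v6,v0,v7) [+--] → (-0.158299, 0.115, 0)–(-0.892634, 0.115, 0)  len=0.7343
  (v6,v7,v2) [+--] → (-0.892634, 0.115, 0)–(-0.158299, 0.115, 2.28197)  len=2.3972

Chained into 1 loop(s):
  loop 1: 10 segments, perimeter = 7.1782
Total perimeter = 7.178


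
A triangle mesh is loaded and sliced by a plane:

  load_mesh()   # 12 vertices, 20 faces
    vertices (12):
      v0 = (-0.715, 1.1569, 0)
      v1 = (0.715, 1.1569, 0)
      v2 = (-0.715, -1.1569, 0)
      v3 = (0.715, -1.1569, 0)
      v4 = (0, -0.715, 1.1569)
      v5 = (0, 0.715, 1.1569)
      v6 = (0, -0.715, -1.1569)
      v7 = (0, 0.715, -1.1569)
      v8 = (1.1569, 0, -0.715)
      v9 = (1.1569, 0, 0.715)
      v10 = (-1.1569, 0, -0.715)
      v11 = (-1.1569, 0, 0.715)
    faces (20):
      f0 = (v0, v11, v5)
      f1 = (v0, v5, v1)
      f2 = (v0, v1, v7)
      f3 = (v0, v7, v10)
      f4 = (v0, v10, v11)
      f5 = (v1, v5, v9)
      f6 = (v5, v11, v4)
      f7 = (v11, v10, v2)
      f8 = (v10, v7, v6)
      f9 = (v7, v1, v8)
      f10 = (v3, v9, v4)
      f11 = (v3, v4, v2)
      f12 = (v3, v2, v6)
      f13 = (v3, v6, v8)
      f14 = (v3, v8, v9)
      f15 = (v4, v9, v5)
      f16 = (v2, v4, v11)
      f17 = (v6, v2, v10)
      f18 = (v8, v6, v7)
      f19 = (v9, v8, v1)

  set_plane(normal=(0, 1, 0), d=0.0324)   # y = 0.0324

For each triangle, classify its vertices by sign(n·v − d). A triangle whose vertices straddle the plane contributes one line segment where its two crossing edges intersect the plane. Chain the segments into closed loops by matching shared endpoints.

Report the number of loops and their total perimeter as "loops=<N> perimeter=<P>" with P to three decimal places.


loops=1 perimeter=7.736

Straddling triangles (10 of 20):
  (v0,v11,v5) [+-+] → (-1.14452, 0.0324, 0.694976)–(-1.10448, 0.0324, 0.735025)  len=0.0566
  (v0,v7,v10) [++-] → (-1.10448, 0.0324, -0.735025)–(-1.14452, 0.0324, -0.694976)  len=0.0566
  (v0,v10,v11) [+--] → (-1.14452, 0.0324, -0.694976)–(-1.14452, 0.0324, 0.694976)  len=1.3900
  (v1,v5,v9) [++-] → (1.10448, 0.0324, 0.735025)–(1.14452, 0.0324, 0.694976)  len=0.0566
  (v5,v11,v4) [+--] → (-1.10448, 0.0324, 0.735025)–(0, 0.0324, 1.1569)  len=1.1823
  (v10,v7,v6) [-+-] → (-1.10448, 0.0324, -0.735025)–(0, 0.0324, -1.1569)  len=1.1823
  (v7,v1,v8) [++-] → (1.14452, 0.0324, -0.694976)–(1.10448, 0.0324, -0.735025)  len=0.0566
  (v4,v9,v5) [--+] → (1.10448, 0.0324, 0.735025)–(0, 0.0324, 1.1569)  len=1.1823
  (v8,v6,v7) [--+] → (0, 0.0324, -1.1569)–(1.10448, 0.0324, -0.735025)  len=1.1823
  (v9,v8,v1) [--+] → (1.14452, 0.0324, -0.694976)–(1.14452, 0.0324, 0.694976)  len=1.3900

Chained into 1 loop(s):
  loop 1: 10 segments, perimeter = 7.7357
Total perimeter = 7.736


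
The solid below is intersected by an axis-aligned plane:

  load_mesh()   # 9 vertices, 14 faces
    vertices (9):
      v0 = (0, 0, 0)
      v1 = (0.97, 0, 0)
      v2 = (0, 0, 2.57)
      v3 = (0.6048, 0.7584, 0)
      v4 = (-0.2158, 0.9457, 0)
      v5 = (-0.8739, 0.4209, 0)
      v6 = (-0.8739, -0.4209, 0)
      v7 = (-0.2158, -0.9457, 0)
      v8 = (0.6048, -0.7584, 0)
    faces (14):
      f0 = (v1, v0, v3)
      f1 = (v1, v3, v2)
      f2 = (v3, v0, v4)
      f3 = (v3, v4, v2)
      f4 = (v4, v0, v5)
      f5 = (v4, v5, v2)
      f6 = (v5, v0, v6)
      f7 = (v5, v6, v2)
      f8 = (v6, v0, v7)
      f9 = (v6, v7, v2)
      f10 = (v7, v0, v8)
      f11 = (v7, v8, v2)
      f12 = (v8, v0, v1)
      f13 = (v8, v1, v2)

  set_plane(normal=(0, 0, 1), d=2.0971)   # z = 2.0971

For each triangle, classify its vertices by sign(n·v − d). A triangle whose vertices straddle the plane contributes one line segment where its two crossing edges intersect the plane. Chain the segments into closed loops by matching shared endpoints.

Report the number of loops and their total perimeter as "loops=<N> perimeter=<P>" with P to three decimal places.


loops=1 perimeter=1.084

Straddling triangles (7 of 14):
  (v1,v3,v2) [--+] → (0.111288, 0.139552, 2.0971)–(0.178488, 0, 2.0971)  len=0.1549
  (v3,v4,v2) [--+] → (-0.0397089, 0.174016, 2.0971)–(0.111288, 0.139552, 2.0971)  len=0.1549
  (v4,v5,v2) [--+] → (-0.160804, 0.0774489, 2.0971)–(-0.0397089, 0.174016, 2.0971)  len=0.1549
  (v5,v6,v2) [--+] → (-0.160804, -0.0774489, 2.0971)–(-0.160804, 0.0774489, 2.0971)  len=0.1549
  (v6,v7,v2) [--+] → (-0.0397089, -0.174016, 2.0971)–(-0.160804, -0.0774489, 2.0971)  len=0.1549
  (v7,v8,v2) [--+] → (0.111288, -0.139552, 2.0971)–(-0.0397089, -0.174016, 2.0971)  len=0.1549
  (v8,v1,v2) [--+] → (0.178488, 0, 2.0971)–(0.111288, -0.139552, 2.0971)  len=0.1549

Chained into 1 loop(s):
  loop 1: 7 segments, perimeter = 1.0842
Total perimeter = 1.084


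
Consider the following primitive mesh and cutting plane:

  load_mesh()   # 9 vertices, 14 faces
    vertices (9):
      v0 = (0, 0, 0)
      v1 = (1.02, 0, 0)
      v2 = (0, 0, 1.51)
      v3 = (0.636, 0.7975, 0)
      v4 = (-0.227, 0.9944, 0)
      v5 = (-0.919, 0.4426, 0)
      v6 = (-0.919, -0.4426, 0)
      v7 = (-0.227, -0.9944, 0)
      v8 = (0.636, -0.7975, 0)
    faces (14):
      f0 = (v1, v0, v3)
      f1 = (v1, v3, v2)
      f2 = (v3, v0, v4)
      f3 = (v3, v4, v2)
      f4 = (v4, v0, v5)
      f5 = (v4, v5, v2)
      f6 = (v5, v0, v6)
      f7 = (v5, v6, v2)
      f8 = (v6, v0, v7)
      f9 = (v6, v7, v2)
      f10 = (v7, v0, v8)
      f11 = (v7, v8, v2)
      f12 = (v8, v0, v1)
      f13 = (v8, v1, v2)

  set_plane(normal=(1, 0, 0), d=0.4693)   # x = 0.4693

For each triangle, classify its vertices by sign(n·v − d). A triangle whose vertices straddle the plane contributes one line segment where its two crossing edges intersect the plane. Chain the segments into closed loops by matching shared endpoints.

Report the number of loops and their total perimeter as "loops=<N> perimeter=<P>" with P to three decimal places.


Straddling triangles (8 of 14):
  (v1,v0,v3) [+-+] → (0.4693, 0, 0)–(0.4693, 0.58847, 0)  len=0.5885
  (v1,v3,v2) [++-] → (0.4693, 0.58847, 0.395781)–(0.4693, 0, 0.815252)  len=0.7227
  (v3,v0,v4) [+--] → (0.4693, 0.58847, 0)–(0.4693, 0.835534, 0)  len=0.2471
  (v3,v4,v2) [+--] → (0.4693, 0.835534, 0)–(0.4693, 0.58847, 0.395781)  len=0.4666
  (v7,v0,v8) [--+] → (0.4693, -0.58847, 0)–(0.4693, -0.835534, 0)  len=0.2471
  (v7,v8,v2) [-+-] → (0.4693, -0.835534, 0)–(0.4693, -0.58847, 0.395781)  len=0.4666
  (v8,v0,v1) [+-+] → (0.4693, -0.58847, 0)–(0.4693, 0, 0)  len=0.5885
  (v8,v1,v2) [++-] → (0.4693, 0, 0.815252)–(0.4693, -0.58847, 0.395781)  len=0.7227

Chained into 1 loop(s):
  loop 1: 8 segments, perimeter = 4.0495
Total perimeter = 4.050

loops=1 perimeter=4.050


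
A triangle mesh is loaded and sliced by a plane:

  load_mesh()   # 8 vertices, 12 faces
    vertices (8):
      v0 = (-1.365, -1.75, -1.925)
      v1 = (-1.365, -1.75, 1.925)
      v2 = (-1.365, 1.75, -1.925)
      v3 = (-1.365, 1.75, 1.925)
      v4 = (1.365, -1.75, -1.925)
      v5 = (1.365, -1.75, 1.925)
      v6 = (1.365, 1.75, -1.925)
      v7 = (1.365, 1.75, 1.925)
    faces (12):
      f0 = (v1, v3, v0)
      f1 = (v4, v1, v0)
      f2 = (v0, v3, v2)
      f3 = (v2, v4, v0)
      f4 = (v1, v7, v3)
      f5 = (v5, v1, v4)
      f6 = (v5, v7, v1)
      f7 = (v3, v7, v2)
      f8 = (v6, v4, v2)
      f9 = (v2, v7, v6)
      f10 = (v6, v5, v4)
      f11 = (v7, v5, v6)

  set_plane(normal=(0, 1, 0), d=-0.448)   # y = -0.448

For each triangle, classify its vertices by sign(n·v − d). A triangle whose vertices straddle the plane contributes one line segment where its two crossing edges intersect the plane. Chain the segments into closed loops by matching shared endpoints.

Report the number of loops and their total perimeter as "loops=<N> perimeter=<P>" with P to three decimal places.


Straddling triangles (8 of 12):
  (v1,v3,v0) [-+-] → (-1.365, -0.448, 1.925)–(-1.365, -0.448, -0.4928)  len=2.4178
  (v0,v3,v2) [-++] → (-1.365, -0.448, -0.4928)–(-1.365, -0.448, -1.925)  len=1.4322
  (v2,v4,v0) [+--] → (0.34944, -0.448, -1.925)–(-1.365, -0.448, -1.925)  len=1.7144
  (v1,v7,v3) [-++] → (-0.34944, -0.448, 1.925)–(-1.365, -0.448, 1.925)  len=1.0156
  (v5,v7,v1) [-+-] → (1.365, -0.448, 1.925)–(-0.34944, -0.448, 1.925)  len=1.7144
  (v6,v4,v2) [+-+] → (1.365, -0.448, -1.925)–(0.34944, -0.448, -1.925)  len=1.0156
  (v6,v5,v4) [+--] → (1.365, -0.448, 0.4928)–(1.365, -0.448, -1.925)  len=2.4178
  (v7,v5,v6) [+-+] → (1.365, -0.448, 1.925)–(1.365, -0.448, 0.4928)  len=1.4322

Chained into 1 loop(s):
  loop 1: 8 segments, perimeter = 13.1600
Total perimeter = 13.160

loops=1 perimeter=13.160


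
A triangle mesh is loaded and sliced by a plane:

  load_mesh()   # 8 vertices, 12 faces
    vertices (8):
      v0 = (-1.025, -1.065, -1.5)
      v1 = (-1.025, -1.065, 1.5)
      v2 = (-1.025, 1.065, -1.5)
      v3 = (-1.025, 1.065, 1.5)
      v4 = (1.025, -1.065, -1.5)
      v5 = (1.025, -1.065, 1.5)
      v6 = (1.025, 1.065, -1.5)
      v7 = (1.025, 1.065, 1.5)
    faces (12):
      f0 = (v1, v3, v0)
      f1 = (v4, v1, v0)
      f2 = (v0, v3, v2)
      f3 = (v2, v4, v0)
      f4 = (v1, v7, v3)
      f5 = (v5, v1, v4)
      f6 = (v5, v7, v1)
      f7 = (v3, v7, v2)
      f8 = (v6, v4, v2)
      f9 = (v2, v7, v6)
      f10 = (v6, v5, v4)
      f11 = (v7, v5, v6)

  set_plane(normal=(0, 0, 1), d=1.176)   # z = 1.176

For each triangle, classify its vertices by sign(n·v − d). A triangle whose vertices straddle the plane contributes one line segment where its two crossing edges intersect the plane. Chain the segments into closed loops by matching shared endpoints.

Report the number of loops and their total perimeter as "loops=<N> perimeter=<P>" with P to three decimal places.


loops=1 perimeter=8.360

Straddling triangles (8 of 12):
  (v1,v3,v0) [++-] → (-1.025, 0.83496, 1.176)–(-1.025, -1.065, 1.176)  len=1.9000
  (v4,v1,v0) [-+-] → (-0.8036, -1.065, 1.176)–(-1.025, -1.065, 1.176)  len=0.2214
  (v0,v3,v2) [-+-] → (-1.025, 0.83496, 1.176)–(-1.025, 1.065, 1.176)  len=0.2300
  (v5,v1,v4) [++-] → (-0.8036, -1.065, 1.176)–(1.025, -1.065, 1.176)  len=1.8286
  (v3,v7,v2) [++-] → (0.8036, 1.065, 1.176)–(-1.025, 1.065, 1.176)  len=1.8286
  (v2,v7,v6) [-+-] → (0.8036, 1.065, 1.176)–(1.025, 1.065, 1.176)  len=0.2214
  (v6,v5,v4) [-+-] → (1.025, -0.83496, 1.176)–(1.025, -1.065, 1.176)  len=0.2300
  (v7,v5,v6) [++-] → (1.025, -0.83496, 1.176)–(1.025, 1.065, 1.176)  len=1.9000

Chained into 1 loop(s):
  loop 1: 8 segments, perimeter = 8.3600
Total perimeter = 8.360


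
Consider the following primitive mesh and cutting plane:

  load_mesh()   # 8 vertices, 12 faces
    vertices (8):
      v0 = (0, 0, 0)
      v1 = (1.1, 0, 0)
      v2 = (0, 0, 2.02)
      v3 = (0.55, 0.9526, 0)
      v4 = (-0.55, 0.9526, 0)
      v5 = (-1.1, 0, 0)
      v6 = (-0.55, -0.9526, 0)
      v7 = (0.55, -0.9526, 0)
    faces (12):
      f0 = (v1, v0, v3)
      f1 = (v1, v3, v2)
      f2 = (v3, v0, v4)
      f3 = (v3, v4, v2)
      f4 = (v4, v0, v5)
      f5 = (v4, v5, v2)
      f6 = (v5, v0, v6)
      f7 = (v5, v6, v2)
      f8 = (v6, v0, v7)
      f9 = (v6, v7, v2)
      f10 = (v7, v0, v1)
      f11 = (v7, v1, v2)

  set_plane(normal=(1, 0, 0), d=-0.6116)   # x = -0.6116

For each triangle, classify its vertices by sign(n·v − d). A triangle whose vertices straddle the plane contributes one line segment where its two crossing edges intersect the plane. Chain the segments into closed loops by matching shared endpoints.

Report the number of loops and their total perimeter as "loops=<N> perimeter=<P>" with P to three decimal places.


loops=1 perimeter=4.158

Straddling triangles (4 of 12):
  (v4,v0,v5) [++-] → (-0.6116, 0, 0)–(-0.6116, 0.845909, 0)  len=0.8459
  (v4,v5,v2) [+-+] → (-0.6116, 0.845909, 0)–(-0.6116, 0, 0.89688)  len=1.2329
  (v5,v0,v6) [-++] → (-0.6116, 0, 0)–(-0.6116, -0.845909, 0)  len=0.8459
  (v5,v6,v2) [-++] → (-0.6116, -0.845909, 0)–(-0.6116, 0, 0.89688)  len=1.2329

Chained into 1 loop(s):
  loop 1: 4 segments, perimeter = 4.1575
Total perimeter = 4.158


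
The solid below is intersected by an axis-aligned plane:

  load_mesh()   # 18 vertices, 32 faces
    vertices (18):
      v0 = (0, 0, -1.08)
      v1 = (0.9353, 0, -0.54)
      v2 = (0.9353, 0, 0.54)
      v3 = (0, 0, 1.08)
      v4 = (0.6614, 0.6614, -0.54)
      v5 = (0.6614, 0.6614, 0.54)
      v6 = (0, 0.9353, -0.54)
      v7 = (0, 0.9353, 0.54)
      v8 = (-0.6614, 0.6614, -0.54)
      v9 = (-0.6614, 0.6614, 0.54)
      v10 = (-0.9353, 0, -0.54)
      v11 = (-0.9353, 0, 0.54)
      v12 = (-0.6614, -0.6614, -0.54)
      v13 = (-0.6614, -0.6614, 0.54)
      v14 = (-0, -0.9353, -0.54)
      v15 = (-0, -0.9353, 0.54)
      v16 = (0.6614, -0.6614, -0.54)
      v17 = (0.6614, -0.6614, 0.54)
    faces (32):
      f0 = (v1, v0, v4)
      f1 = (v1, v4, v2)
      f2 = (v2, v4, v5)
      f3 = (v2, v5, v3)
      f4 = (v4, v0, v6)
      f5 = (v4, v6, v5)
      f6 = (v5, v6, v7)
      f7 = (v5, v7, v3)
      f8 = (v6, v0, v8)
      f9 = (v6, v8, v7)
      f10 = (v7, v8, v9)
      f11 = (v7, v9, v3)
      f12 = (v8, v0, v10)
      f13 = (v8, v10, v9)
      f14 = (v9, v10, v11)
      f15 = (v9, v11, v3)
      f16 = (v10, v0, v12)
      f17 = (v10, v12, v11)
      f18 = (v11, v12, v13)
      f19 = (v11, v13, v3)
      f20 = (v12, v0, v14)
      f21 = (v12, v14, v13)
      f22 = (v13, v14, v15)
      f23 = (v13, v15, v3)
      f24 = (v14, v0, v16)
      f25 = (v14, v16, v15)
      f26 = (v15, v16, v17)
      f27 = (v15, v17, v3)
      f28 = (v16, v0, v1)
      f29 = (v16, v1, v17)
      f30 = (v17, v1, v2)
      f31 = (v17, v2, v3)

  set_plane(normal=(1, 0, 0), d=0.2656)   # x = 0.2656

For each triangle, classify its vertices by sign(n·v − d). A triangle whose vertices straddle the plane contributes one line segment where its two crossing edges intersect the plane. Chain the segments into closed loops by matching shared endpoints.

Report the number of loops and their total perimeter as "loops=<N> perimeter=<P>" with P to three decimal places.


Straddling triangles (12 of 32):
  (v1,v0,v4) [+-+] → (0.2656, 0, -0.926655)–(0.2656, 0.2656, -0.863151)  len=0.2731
  (v2,v5,v3) [++-] → (0.2656, 0.2656, 0.863151)–(0.2656, 0, 0.926655)  len=0.2731
  (v4,v0,v6) [+--] → (0.2656, 0.2656, -0.863151)–(0.2656, 0.825309, -0.54)  len=0.6463
  (v4,v6,v5) [+-+] → (0.2656, 0.825309, -0.54)–(0.2656, 0.825309, -0.106302)  len=0.4337
  (v5,v6,v7) [+--] → (0.2656, 0.825309, -0.106302)–(0.2656, 0.825309, 0.54)  len=0.6463
  (v5,v7,v3) [+--] → (0.2656, 0.825309, 0.54)–(0.2656, 0.2656, 0.863151)  len=0.6463
  (v14,v0,v16) [--+] → (0.2656, -0.2656, -0.863151)–(0.2656, -0.825309, -0.54)  len=0.6463
  (v14,v16,v15) [-+-] → (0.2656, -0.825309, -0.54)–(0.2656, -0.825309, 0.106302)  len=0.6463
  (v15,v16,v17) [-++] → (0.2656, -0.825309, 0.106302)–(0.2656, -0.825309, 0.54)  len=0.4337
  (v15,v17,v3) [-+-] → (0.2656, -0.825309, 0.54)–(0.2656, -0.2656, 0.863151)  len=0.6463
  (v16,v0,v1) [+-+] → (0.2656, -0.2656, -0.863151)–(0.2656, 0, -0.926655)  len=0.2731
  (v17,v2,v3) [++-] → (0.2656, 0, 0.926655)–(0.2656, -0.2656, 0.863151)  len=0.2731

Chained into 1 loop(s):
  loop 1: 12 segments, perimeter = 5.8375
Total perimeter = 5.838

loops=1 perimeter=5.838


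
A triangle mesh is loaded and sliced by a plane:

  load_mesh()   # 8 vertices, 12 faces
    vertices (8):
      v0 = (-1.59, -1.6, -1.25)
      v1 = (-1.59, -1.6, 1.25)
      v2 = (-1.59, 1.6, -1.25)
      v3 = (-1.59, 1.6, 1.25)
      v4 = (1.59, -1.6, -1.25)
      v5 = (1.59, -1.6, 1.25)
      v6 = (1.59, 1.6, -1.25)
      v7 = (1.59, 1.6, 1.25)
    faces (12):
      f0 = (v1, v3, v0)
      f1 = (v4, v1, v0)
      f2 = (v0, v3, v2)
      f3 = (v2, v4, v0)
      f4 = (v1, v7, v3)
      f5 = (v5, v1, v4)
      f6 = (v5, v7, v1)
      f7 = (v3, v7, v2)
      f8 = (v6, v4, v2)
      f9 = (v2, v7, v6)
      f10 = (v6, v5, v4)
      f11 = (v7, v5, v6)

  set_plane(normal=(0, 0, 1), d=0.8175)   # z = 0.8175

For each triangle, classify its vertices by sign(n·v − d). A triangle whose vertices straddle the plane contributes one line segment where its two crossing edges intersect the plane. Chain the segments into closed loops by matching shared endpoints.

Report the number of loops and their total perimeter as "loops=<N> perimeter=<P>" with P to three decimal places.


Straddling triangles (8 of 12):
  (v1,v3,v0) [++-] → (-1.59, 1.0464, 0.8175)–(-1.59, -1.6, 0.8175)  len=2.6464
  (v4,v1,v0) [-+-] → (-1.03986, -1.6, 0.8175)–(-1.59, -1.6, 0.8175)  len=0.5501
  (v0,v3,v2) [-+-] → (-1.59, 1.0464, 0.8175)–(-1.59, 1.6, 0.8175)  len=0.5536
  (v5,v1,v4) [++-] → (-1.03986, -1.6, 0.8175)–(1.59, -1.6, 0.8175)  len=2.6299
  (v3,v7,v2) [++-] → (1.03986, 1.6, 0.8175)–(-1.59, 1.6, 0.8175)  len=2.6299
  (v2,v7,v6) [-+-] → (1.03986, 1.6, 0.8175)–(1.59, 1.6, 0.8175)  len=0.5501
  (v6,v5,v4) [-+-] → (1.59, -1.0464, 0.8175)–(1.59, -1.6, 0.8175)  len=0.5536
  (v7,v5,v6) [++-] → (1.59, -1.0464, 0.8175)–(1.59, 1.6, 0.8175)  len=2.6464

Chained into 1 loop(s):
  loop 1: 8 segments, perimeter = 12.7600
Total perimeter = 12.760

loops=1 perimeter=12.760


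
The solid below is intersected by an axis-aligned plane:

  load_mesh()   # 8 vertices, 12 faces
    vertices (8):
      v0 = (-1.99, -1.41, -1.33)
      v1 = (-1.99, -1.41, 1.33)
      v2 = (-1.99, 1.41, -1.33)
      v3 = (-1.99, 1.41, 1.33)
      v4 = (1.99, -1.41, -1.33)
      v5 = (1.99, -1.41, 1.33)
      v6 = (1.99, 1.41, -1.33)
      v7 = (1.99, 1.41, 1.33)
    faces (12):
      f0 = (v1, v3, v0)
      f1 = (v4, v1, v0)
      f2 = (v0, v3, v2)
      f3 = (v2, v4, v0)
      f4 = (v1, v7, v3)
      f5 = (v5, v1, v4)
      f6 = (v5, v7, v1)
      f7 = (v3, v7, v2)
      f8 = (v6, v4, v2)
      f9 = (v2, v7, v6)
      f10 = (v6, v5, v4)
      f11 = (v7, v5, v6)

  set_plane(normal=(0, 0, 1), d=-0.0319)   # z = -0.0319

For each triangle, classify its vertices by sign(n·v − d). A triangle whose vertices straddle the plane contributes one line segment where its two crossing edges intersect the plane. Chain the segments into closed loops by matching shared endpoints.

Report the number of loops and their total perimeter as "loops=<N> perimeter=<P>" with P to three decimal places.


Straddling triangles (8 of 12):
  (v1,v3,v0) [++-] → (-1.99, -0.0338188, -0.0319)–(-1.99, -1.41, -0.0319)  len=1.3762
  (v4,v1,v0) [-+-] → (0.0477301, -1.41, -0.0319)–(-1.99, -1.41, -0.0319)  len=2.0377
  (v0,v3,v2) [-+-] → (-1.99, -0.0338188, -0.0319)–(-1.99, 1.41, -0.0319)  len=1.4438
  (v5,v1,v4) [++-] → (0.0477301, -1.41, -0.0319)–(1.99, -1.41, -0.0319)  len=1.9423
  (v3,v7,v2) [++-] → (-0.0477301, 1.41, -0.0319)–(-1.99, 1.41, -0.0319)  len=1.9423
  (v2,v7,v6) [-+-] → (-0.0477301, 1.41, -0.0319)–(1.99, 1.41, -0.0319)  len=2.0377
  (v6,v5,v4) [-+-] → (1.99, 0.0338188, -0.0319)–(1.99, -1.41, -0.0319)  len=1.4438
  (v7,v5,v6) [++-] → (1.99, 0.0338188, -0.0319)–(1.99, 1.41, -0.0319)  len=1.3762

Chained into 1 loop(s):
  loop 1: 8 segments, perimeter = 13.6000
Total perimeter = 13.600

loops=1 perimeter=13.600


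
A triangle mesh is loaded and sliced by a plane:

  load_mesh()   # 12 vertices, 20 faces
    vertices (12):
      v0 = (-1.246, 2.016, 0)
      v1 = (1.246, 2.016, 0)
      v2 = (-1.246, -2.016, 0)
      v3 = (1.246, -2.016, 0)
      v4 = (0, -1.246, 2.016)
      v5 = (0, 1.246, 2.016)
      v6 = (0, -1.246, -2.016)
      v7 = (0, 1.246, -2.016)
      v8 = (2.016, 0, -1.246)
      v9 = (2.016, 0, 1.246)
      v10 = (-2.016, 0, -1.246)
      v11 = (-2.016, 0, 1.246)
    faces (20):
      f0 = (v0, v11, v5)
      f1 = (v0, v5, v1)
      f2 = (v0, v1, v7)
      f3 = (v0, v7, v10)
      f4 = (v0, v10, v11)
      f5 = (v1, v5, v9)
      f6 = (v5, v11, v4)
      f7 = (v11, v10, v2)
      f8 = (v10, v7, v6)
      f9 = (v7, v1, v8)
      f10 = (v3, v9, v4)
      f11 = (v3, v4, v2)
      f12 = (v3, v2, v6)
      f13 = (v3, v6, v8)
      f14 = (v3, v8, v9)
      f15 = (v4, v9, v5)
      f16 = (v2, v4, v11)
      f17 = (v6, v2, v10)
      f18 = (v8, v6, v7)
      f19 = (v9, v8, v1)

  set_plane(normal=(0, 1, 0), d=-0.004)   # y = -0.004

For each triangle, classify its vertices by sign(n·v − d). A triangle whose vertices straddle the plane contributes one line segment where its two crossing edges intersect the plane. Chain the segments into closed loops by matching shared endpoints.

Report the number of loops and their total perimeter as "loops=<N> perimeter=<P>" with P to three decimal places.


Straddling triangles (10 of 20):
  (v5,v11,v4) [++-] → (-2.00953, -0.004, 1.24847)–(0, -0.004, 2.016)  len=2.1511
  (v11,v10,v2) [++-] → (-2.01447, -0.004, -1.24353)–(-2.01447, -0.004, 1.24353)  len=2.4871
  (v10,v7,v6) [++-] → (0, -0.004, -2.016)–(-2.00953, -0.004, -1.24847)  len=2.1511
  (v3,v9,v4) [-+-] → (2.01447, -0.004, 1.24353)–(2.00953, -0.004, 1.24847)  len=0.0070
  (v3,v6,v8) [--+] → (2.00953, -0.004, -1.24847)–(2.01447, -0.004, -1.24353)  len=0.0070
  (v3,v8,v9) [-++] → (2.01447, -0.004, -1.24353)–(2.01447, -0.004, 1.24353)  len=2.4871
  (v4,v9,v5) [-++] → (2.00953, -0.004, 1.24847)–(0, -0.004, 2.016)  len=2.1511
  (v2,v4,v11) [--+] → (-2.00953, -0.004, 1.24847)–(-2.01447, -0.004, 1.24353)  len=0.0070
  (v6,v2,v10) [--+] → (-2.01447, -0.004, -1.24353)–(-2.00953, -0.004, -1.24847)  len=0.0070
  (v8,v6,v7) [+-+] → (2.00953, -0.004, -1.24847)–(0, -0.004, -2.016)  len=2.1511

Chained into 1 loop(s):
  loop 1: 10 segments, perimeter = 13.6065
Total perimeter = 13.607

loops=1 perimeter=13.607
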